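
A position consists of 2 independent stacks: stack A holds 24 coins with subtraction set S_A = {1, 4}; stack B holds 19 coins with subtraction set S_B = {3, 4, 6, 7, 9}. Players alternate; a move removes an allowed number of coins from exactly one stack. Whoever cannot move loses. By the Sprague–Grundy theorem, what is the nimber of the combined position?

0

Stack A, S = {1, 4}:
n :  0  1  2  3  4  5  6  7  8  9 10 11 12 13 14 15 16 17 18 19 20 21 22 23 24
G :  0  1  0  1  2  0  1  0  1  2  0  1  0  1  2  0  1  0  1  2  0  1  0  1  2
G_A(24) = 2.
Stack B, S = {3, 4, 6, 7, 9}:
n :  0  1  2  3  4  5  6  7  8  9 10 11 12 13 14 15 16 17 18 19
G :  0  0  0  1  1  1  2  2  2  3  3  3  0  0  0  1  1  1  2  2
G_B(19) = 2.
Combined Grundy value = 2 ⊕ 2 = 0.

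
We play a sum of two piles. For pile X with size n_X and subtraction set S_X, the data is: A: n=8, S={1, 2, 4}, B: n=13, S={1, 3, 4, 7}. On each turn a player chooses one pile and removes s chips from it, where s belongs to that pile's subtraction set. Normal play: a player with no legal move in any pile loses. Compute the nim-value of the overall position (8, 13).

Pile A, S = {1, 2, 4}:
n : 0 1 2 3 4 5 6 7 8
G : 0 1 2 0 1 2 0 1 2
G_A(8) = 2.
Pile B, S = {1, 3, 4, 7}:
G(0) = 0
G(1) = mex{0} = 1
G(2) = mex{1} = 0
G(3) = mex{0,0} = 1
G(4) = mex{1,1,0} = 2
G(5) = mex{2,0,1} = 3
G(6) = mex{3,1,0} = 2
G(7) = mex{2,2,1,0} = 3
G(8) = mex{3,3,2,1} = 0
G(9) = mex{0,2,3,0} = 1
G(10) = mex{1,3,2,1} = 0
G(11) = mex{0,0,3,2} = 1
G(12) = mex{1,1,0,3} = 2
G(13) = mex{2,0,1,2} = 3
G_B(13) = 3.
Combined Grundy value = 2 ⊕ 3 = 1.

1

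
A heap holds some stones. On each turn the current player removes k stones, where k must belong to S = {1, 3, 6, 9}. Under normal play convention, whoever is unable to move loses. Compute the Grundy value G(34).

n :  0  1  2  3  4  5  6  7  8  9 10 11 12 13 14 15 16 17 18 19 20 21 22 23 24 25 26 27 28 29 30 31 32 33 34
G :  0  1  0  1  0  1  2  3  2  3  2  3  0  1  0  1  0  1  2  3  2  3  2  3  0  1  0  1  0  1  2  3  2  3  2

2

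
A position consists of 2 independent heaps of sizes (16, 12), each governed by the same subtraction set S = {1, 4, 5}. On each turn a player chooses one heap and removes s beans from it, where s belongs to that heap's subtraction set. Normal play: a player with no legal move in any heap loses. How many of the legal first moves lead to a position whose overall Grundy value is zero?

2

All heaps use S = {1, 4, 5}:
n :  0  1  2  3  4  5  6  7  8  9 10 11 12 13 14 15 16
G :  0  1  0  1  2  3  2  3  0  1  0  1  2  3  2  3  0
Heap A: G(16) = 0.
Heap B: G(12) = 2.
Combined Grundy value = 0 ⊕ 2 = 2.
A winning move leaves total XOR = 0, i.e. changes one component's Grundy value g to g ⊕ X where X is the current total.
Heap A: need g' = 0⊕2 = 2. Options: 16−1→G=3, 16−4→G=2, 16−5→G=1. Hits: 1.
Heap B: need g' = 2⊕2 = 0. Options: 12−1→G=1, 12−4→G=0, 12−5→G=3. Hits: 1.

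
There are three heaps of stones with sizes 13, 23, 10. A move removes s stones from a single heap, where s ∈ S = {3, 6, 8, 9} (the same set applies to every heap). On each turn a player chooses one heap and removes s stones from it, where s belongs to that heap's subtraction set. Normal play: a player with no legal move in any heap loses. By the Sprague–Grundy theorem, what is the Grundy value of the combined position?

0

All heaps use S = {3, 6, 8, 9}:
G(0) = 0
G(1) = mex{} = 0
G(2) = mex{} = 0
G(3) = mex{0} = 1
G(4) = mex{0} = 1
G(5) = mex{0} = 1
G(6) = mex{1,0} = 2
G(7) = mex{1,0} = 2
G(8) = mex{1,0,0} = 2
G(9) = mex{2,1,0,0} = 3
G(10) = mex{2,1,0,0} = 3
G(11) = mex{2,1,1,0} = 3
G(12) = mex{3,2,1,1} = 0
G(13) = mex{3,2,1,1} = 0
G(14) = mex{3,2,2,1} = 0
G(15) = mex{0,3,2,2} = 1
G(16) = mex{0,3,2,2} = 1
G(17) = mex{0,3,3,2} = 1
G(18) = mex{1,0,3,3} = 2
G(19) = mex{1,0,3,3} = 2
G(20) = mex{1,0,0,3} = 2
G(21) = mex{2,1,0,0} = 3
G(22) = mex{2,1,0,0} = 3
G(23) = mex{2,1,1,0} = 3
Heap A: G(13) = 0.
Heap B: G(23) = 3.
Heap C: G(10) = 3.
Combined Grundy value = 0 ⊕ 3 ⊕ 3 = 0.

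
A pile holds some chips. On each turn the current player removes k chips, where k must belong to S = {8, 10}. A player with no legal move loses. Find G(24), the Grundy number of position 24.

0

G(0) = 0
G(1) = mex{} = 0
G(2) = mex{} = 0
G(3) = mex{} = 0
G(4) = mex{} = 0
G(5) = mex{} = 0
G(6) = mex{} = 0
G(7) = mex{} = 0
G(8) = mex{0} = 1
G(9) = mex{0} = 1
G(10) = mex{0,0} = 1
G(11) = mex{0,0} = 1
G(12) = mex{0,0} = 1
G(13) = mex{0,0} = 1
G(14) = mex{0,0} = 1
G(15) = mex{0,0} = 1
G(16) = mex{1,0} = 2
G(17) = mex{1,0} = 2
G(18) = mex{1,1} = 0
G(19) = mex{1,1} = 0
G(20) = mex{1,1} = 0
G(21) = mex{1,1} = 0
G(22) = mex{1,1} = 0
G(23) = mex{1,1} = 0
G(24) = mex{2,1} = 0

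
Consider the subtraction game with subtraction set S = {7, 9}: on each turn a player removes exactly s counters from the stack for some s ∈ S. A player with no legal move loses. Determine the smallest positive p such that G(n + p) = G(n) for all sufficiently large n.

G(0) = 0
G(1) = mex{} = 0
G(2) = mex{} = 0
G(3) = mex{} = 0
G(4) = mex{} = 0
G(5) = mex{} = 0
G(6) = mex{} = 0
G(7) = mex{0} = 1
G(8) = mex{0} = 1
G(9) = mex{0,0} = 1
G(10) = mex{0,0} = 1
G(11) = mex{0,0} = 1
G(12) = mex{0,0} = 1
G(13) = mex{0,0} = 1
G(14) = mex{1,0} = 2
G(15) = mex{1,0} = 2
G(16) = mex{1,1} = 0
G(17) = mex{1,1} = 0
G(18) = mex{1,1} = 0
G(19) = mex{1,1} = 0
G(20) = mex{1,1} = 0
G(21) = mex{2,1} = 0
G(22) = mex{2,1} = 0
G(23) = mex{0,2} = 1
G(24) = mex{0,2} = 1
G(25) = mex{0,0} = 1
G(26) = mex{0,0} = 1
G(27) = mex{0,0} = 1
G(28) = mex{0,0} = 1
G(29) = mex{0,0} = 1
G(30) = mex{1,0} = 2
G(31) = mex{1,0} = 2
G(32) = mex{1,1} = 0
G(33) = mex{1,1} = 0
G(n+16) = G(n) holds for n = 0,…,8 (a full window of length max(S) = 9), so the sequence is purely periodic with period 16.

16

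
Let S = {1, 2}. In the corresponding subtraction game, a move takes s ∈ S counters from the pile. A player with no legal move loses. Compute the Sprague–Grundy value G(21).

n :  0  1  2  3  4  5  6  7  8  9 10 11 12 13 14 15 16 17 18 19 20 21
G :  0  1  2  0  1  2  0  1  2  0  1  2  0  1  2  0  1  2  0  1  2  0

0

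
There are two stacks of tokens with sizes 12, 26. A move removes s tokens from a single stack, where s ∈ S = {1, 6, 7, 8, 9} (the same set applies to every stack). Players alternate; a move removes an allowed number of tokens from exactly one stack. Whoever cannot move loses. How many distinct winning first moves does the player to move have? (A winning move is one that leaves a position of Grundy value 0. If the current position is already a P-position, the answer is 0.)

All stacks use S = {1, 6, 7, 8, 9}:
G(0) = 0
G(1) = mex{0} = 1
G(2) = mex{1} = 0
G(3) = mex{0} = 1
G(4) = mex{1} = 0
G(5) = mex{0} = 1
G(6) = mex{1,0} = 2
G(7) = mex{2,1,0} = 3
G(8) = mex{3,0,1,0} = 2
G(9) = mex{2,1,0,1,0} = 3
G(10) = mex{3,0,1,0,1} = 2
G(11) = mex{2,1,0,1,0} = 3
G(12) = mex{3,2,1,0,1} = 4
G(13) = mex{4,3,2,1,0} = 5
G(14) = mex{5,2,3,2,1} = 0
G(15) = mex{0,3,2,3,2} = 1
G(16) = mex{1,2,3,2,3} = 0
G(17) = mex{0,3,2,3,2} = 1
G(18) = mex{1,4,3,2,3} = 0
G(19) = mex{0,5,4,3,2} = 1
G(20) = mex{1,0,5,4,3} = 2
G(21) = mex{2,1,0,5,4} = 3
G(22) = mex{3,0,1,0,5} = 2
G(23) = mex{2,1,0,1,0} = 3
G(24) = mex{3,0,1,0,1} = 2
G(25) = mex{2,1,0,1,0} = 3
G(26) = mex{3,2,1,0,1} = 4
Stack A: G(12) = 4.
Stack B: G(26) = 4.
Combined Grundy value = 4 ⊕ 4 = 0.
A winning move leaves total XOR = 0, i.e. changes one component's Grundy value g to g ⊕ X where X is the current total.
Stack A: target g' = 4⊕0 = 4, but every legal move changes the Grundy value (mex property), so 0 moves.
Stack B: target g' = 4⊕0 = 4, but every legal move changes the Grundy value (mex property), so 0 moves.

0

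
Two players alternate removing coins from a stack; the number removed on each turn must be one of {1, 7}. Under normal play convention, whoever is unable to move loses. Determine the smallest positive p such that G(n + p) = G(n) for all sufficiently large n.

n :  0  1  2  3  4  5  6  7  8  9 10 11 12 13 14
G :  0  1  0  1  0  1  0  1  0  1  0  1  0  1  0
G(n+2) = G(n) holds for n = 0,…,6 (a full window of length max(S) = 7), so the sequence is purely periodic with period 2.

2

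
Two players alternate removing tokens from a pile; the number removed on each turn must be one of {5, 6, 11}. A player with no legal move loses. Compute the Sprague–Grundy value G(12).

2

G(0) = 0
G(1) = mex{} = 0
G(2) = mex{} = 0
G(3) = mex{} = 0
G(4) = mex{} = 0
G(5) = mex{0} = 1
G(6) = mex{0,0} = 1
G(7) = mex{0,0} = 1
G(8) = mex{0,0} = 1
G(9) = mex{0,0} = 1
G(10) = mex{1,0} = 2
G(11) = mex{1,1,0} = 2
G(12) = mex{1,1,0} = 2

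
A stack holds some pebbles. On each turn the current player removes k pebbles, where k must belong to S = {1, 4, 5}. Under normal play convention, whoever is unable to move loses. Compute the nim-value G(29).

n :  0  1  2  3  4  5  6  7  8  9 10 11 12 13 14 15 16 17 18 19 20 21 22 23 24 25 26 27 28 29
G :  0  1  0  1  2  3  2  3  0  1  0  1  2  3  2  3  0  1  0  1  2  3  2  3  0  1  0  1  2  3

3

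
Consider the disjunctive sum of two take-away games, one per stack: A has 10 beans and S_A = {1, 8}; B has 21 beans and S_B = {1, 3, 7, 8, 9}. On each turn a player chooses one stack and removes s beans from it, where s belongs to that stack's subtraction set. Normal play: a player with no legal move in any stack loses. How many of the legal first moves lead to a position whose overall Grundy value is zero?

0

Stack A, S = {1, 8}:
G(0) = 0
G(1) = mex{0} = 1
G(2) = mex{1} = 0
G(3) = mex{0} = 1
G(4) = mex{1} = 0
G(5) = mex{0} = 1
G(6) = mex{1} = 0
G(7) = mex{0} = 1
G(8) = mex{1,0} = 2
G(9) = mex{2,1} = 0
G(10) = mex{0,0} = 1
G_A(10) = 1.
Stack B, S = {1, 3, 7, 8, 9}:
G(0) = 0
G(1) = mex{0} = 1
G(2) = mex{1} = 0
G(3) = mex{0,0} = 1
G(4) = mex{1,1} = 0
G(5) = mex{0,0} = 1
G(6) = mex{1,1} = 0
G(7) = mex{0,0,0} = 1
G(8) = mex{1,1,1,0} = 2
G(9) = mex{2,0,0,1,0} = 3
G(10) = mex{3,1,1,0,1} = 2
G(11) = mex{2,2,0,1,0} = 3
G(12) = mex{3,3,1,0,1} = 2
G(13) = mex{2,2,0,1,0} = 3
G(14) = mex{3,3,1,0,1} = 2
G(15) = mex{2,2,2,1,0} = 3
G(16) = mex{3,3,3,2,1} = 0
G(17) = mex{0,2,2,3,2} = 1
G(18) = mex{1,3,3,2,3} = 0
G(19) = mex{0,0,2,3,2} = 1
G(20) = mex{1,1,3,2,3} = 0
G(21) = mex{0,0,2,3,2} = 1
G_B(21) = 1.
Combined Grundy value = 1 ⊕ 1 = 0.
A winning move leaves total XOR = 0, i.e. changes one component's Grundy value g to g ⊕ X where X is the current total.
Stack A: target g' = 1⊕0 = 1, but every legal move changes the Grundy value (mex property), so 0 moves.
Stack B: target g' = 1⊕0 = 1, but every legal move changes the Grundy value (mex property), so 0 moves.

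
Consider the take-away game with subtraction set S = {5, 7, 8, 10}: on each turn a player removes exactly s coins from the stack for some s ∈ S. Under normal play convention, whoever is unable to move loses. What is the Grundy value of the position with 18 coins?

G(0) = 0
G(1) = mex{} = 0
G(2) = mex{} = 0
G(3) = mex{} = 0
G(4) = mex{} = 0
G(5) = mex{0} = 1
G(6) = mex{0} = 1
G(7) = mex{0,0} = 1
G(8) = mex{0,0,0} = 1
G(9) = mex{0,0,0} = 1
G(10) = mex{1,0,0,0} = 2
G(11) = mex{1,0,0,0} = 2
G(12) = mex{1,1,0,0} = 2
G(13) = mex{1,1,1,0} = 2
G(14) = mex{1,1,1,0} = 2
G(15) = mex{2,1,1,1} = 0
G(16) = mex{2,1,1,1} = 0
G(17) = mex{2,2,1,1} = 0
G(18) = mex{2,2,2,1} = 0

0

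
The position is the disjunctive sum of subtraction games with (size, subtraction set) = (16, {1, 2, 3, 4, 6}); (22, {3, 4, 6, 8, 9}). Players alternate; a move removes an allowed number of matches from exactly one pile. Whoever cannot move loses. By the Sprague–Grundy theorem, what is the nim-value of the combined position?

2

Pile A, S = {1, 2, 3, 4, 6}:
n :  0  1  2  3  4  5  6  7  8  9 10 11 12 13 14 15 16
G :  0  1  2  3  4  0  1  2  3  4  0  1  2  3  4  0  1
G_A(16) = 1.
Pile B, S = {3, 4, 6, 8, 9}:
n :  0  1  2  3  4  5  6  7  8  9 10 11 12 13 14 15 16 17 18 19 20 21 22
G :  0  0  0  1  1  1  2  2  2  3  3  3  0  0  0  1  1  1  2  2  2  3  3
G_B(22) = 3.
Combined Grundy value = 1 ⊕ 3 = 2.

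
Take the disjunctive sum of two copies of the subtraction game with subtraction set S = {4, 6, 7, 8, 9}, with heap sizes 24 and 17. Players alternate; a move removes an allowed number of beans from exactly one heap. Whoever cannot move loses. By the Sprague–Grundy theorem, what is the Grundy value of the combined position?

3

All heaps use S = {4, 6, 7, 8, 9}:
n :  0  1  2  3  4  5  6  7  8  9 10 11 12 13 14 15 16 17 18 19 20 21 22 23 24
G :  0  0  0  0  1  1  1  1  2  2  2  2  3  0  0  0  0  1  1  1  1  2  2  2  2
Heap A: G(24) = 2.
Heap B: G(17) = 1.
Combined Grundy value = 2 ⊕ 1 = 3.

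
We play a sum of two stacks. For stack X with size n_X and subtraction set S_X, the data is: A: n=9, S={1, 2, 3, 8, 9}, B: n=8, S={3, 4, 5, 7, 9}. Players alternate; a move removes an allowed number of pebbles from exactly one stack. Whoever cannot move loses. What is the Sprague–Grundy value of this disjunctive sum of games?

Stack A, S = {1, 2, 3, 8, 9}:
n : 0 1 2 3 4 5 6 7 8 9
G : 0 1 2 3 0 1 2 3 4 5
G_A(9) = 5.
Stack B, S = {3, 4, 5, 7, 9}:
n : 0 1 2 3 4 5 6 7 8
G : 0 0 0 1 1 1 2 2 2
G_B(8) = 2.
Combined Grundy value = 5 ⊕ 2 = 7.

7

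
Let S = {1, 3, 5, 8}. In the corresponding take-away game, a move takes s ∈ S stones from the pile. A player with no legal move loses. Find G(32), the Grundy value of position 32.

n :  0  1  2  3  4  5  6  7  8  9 10 11 12 13 14 15 16 17 18 19 20 21 22 23 24 25 26 27 28 29 30 31 32
G :  0  1  0  1  0  1  0  1  2  3  2  3  2  0  1  0  1  0  1  0  1  2  3  2  3  2  0  1  0  1  0  1  0

0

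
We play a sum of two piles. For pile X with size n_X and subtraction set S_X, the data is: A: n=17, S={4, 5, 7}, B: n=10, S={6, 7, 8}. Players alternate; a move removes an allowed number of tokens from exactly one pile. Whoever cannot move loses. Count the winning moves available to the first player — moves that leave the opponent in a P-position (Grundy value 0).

0

Pile A, S = {4, 5, 7}:
G(0) = 0
G(1) = mex{} = 0
G(2) = mex{} = 0
G(3) = mex{} = 0
G(4) = mex{0} = 1
G(5) = mex{0,0} = 1
G(6) = mex{0,0} = 1
G(7) = mex{0,0,0} = 1
G(8) = mex{1,0,0} = 2
G(9) = mex{1,1,0} = 2
G(10) = mex{1,1,0} = 2
G(11) = mex{1,1,1} = 0
G(12) = mex{2,1,1} = 0
G(13) = mex{2,2,1} = 0
G(14) = mex{2,2,1} = 0
G(15) = mex{0,2,2} = 1
G(16) = mex{0,0,2} = 1
G(17) = mex{0,0,2} = 1
G_A(17) = 1.
Pile B, S = {6, 7, 8}:
n :  0  1  2  3  4  5  6  7  8  9 10
G :  0  0  0  0  0  0  1  1  1  1  1
G_B(10) = 1.
Combined Grundy value = 1 ⊕ 1 = 0.
A winning move leaves total XOR = 0, i.e. changes one component's Grundy value g to g ⊕ X where X is the current total.
Pile A: target g' = 1⊕0 = 1, but every legal move changes the Grundy value (mex property), so 0 moves.
Pile B: target g' = 1⊕0 = 1, but every legal move changes the Grundy value (mex property), so 0 moves.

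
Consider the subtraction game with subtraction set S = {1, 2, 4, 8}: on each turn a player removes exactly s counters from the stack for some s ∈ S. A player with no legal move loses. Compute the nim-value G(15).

0

G(0) = 0
G(1) = mex{0} = 1
G(2) = mex{1,0} = 2
G(3) = mex{2,1} = 0
G(4) = mex{0,2,0} = 1
G(5) = mex{1,0,1} = 2
G(6) = mex{2,1,2} = 0
G(7) = mex{0,2,0} = 1
G(8) = mex{1,0,1,0} = 2
G(9) = mex{2,1,2,1} = 0
G(10) = mex{0,2,0,2} = 1
G(11) = mex{1,0,1,0} = 2
G(12) = mex{2,1,2,1} = 0
G(13) = mex{0,2,0,2} = 1
G(14) = mex{1,0,1,0} = 2
G(15) = mex{2,1,2,1} = 0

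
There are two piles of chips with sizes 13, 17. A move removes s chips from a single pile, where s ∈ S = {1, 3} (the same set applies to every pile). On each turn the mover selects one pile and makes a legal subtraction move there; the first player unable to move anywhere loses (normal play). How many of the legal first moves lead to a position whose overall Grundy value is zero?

All piles use S = {1, 3}:
G(0) = 0
G(1) = mex{0} = 1
G(2) = mex{1} = 0
G(3) = mex{0,0} = 1
G(4) = mex{1,1} = 0
G(5) = mex{0,0} = 1
G(6) = mex{1,1} = 0
G(7) = mex{0,0} = 1
G(8) = mex{1,1} = 0
G(9) = mex{0,0} = 1
G(10) = mex{1,1} = 0
G(11) = mex{0,0} = 1
G(12) = mex{1,1} = 0
G(13) = mex{0,0} = 1
G(14) = mex{1,1} = 0
G(15) = mex{0,0} = 1
G(16) = mex{1,1} = 0
G(17) = mex{0,0} = 1
Pile A: G(13) = 1.
Pile B: G(17) = 1.
Combined Grundy value = 1 ⊕ 1 = 0.
A winning move leaves total XOR = 0, i.e. changes one component's Grundy value g to g ⊕ X where X is the current total.
Pile A: target g' = 1⊕0 = 1, but every legal move changes the Grundy value (mex property), so 0 moves.
Pile B: target g' = 1⊕0 = 1, but every legal move changes the Grundy value (mex property), so 0 moves.

0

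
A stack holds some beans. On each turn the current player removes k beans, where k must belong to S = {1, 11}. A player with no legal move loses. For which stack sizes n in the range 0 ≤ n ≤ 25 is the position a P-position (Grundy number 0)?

0, 2, 4, 6, 8, 10, 12, 14, 16, 18, 20, 22, 24

G(0) = 0
G(1) = mex{0} = 1
G(2) = mex{1} = 0
G(3) = mex{0} = 1
G(4) = mex{1} = 0
G(5) = mex{0} = 1
G(6) = mex{1} = 0
G(7) = mex{0} = 1
G(8) = mex{1} = 0
G(9) = mex{0} = 1
G(10) = mex{1} = 0
G(11) = mex{0,0} = 1
G(12) = mex{1,1} = 0
G(13) = mex{0,0} = 1
G(14) = mex{1,1} = 0
G(15) = mex{0,0} = 1
G(16) = mex{1,1} = 0
G(17) = mex{0,0} = 1
G(18) = mex{1,1} = 0
G(19) = mex{0,0} = 1
G(20) = mex{1,1} = 0
G(21) = mex{0,0} = 1
G(22) = mex{1,1} = 0
G(23) = mex{0,0} = 1
G(24) = mex{1,1} = 0
G(25) = mex{0,0} = 1
P-positions are exactly the n with G(n) = 0.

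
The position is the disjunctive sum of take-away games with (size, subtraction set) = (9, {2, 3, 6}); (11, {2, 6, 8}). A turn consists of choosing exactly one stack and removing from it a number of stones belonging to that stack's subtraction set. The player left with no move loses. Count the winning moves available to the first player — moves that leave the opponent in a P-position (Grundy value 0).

Stack A, S = {2, 3, 6}:
G(0) = 0
G(1) = mex{} = 0
G(2) = mex{0} = 1
G(3) = mex{0,0} = 1
G(4) = mex{1,0} = 2
G(5) = mex{1,1} = 0
G(6) = mex{2,1,0} = 3
G(7) = mex{0,2,0} = 1
G(8) = mex{3,0,1} = 2
G(9) = mex{1,3,1} = 0
G_A(9) = 0.
Stack B, S = {2, 6, 8}:
n :  0  1  2  3  4  5  6  7  8  9 10 11
G :  0  0  1  1  0  0  1  1  2  2  3  3
G_B(11) = 3.
Combined Grundy value = 0 ⊕ 3 = 3.
A winning move leaves total XOR = 0, i.e. changes one component's Grundy value g to g ⊕ X where X is the current total.
Stack A: need g' = 0⊕3 = 3. Options: 9−2→G=1, 9−3→G=3, 9−6→G=1. Hits: 1.
Stack B: need g' = 3⊕3 = 0. Options: 11−2→G=2, 11−6→G=0, 11−8→G=1. Hits: 1.

2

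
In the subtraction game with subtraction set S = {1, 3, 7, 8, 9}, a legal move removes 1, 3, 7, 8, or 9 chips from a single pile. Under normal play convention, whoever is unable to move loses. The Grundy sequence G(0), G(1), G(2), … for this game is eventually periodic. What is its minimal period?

n :  0  1  2  3  4  5  6  7  8  9 10 11 12 13 14 15 16 17 18 19 20 21 22 23 24 25 26 27 28 29 30 31 32 33
G :  0  1  0  1  0  1  0  1  2  3  2  3  2  3  2  3  0  1  0  1  0  1  0  1  2  3  2  3  2  3  2  3  0  1
G(n+16) = G(n) holds for n = 0,…,8 (a full window of length max(S) = 9), so the sequence is purely periodic with period 16.

16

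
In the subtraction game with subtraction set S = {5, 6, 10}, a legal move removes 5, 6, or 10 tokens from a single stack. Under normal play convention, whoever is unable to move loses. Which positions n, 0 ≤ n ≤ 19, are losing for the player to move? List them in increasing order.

G(0) = 0
G(1) = mex{} = 0
G(2) = mex{} = 0
G(3) = mex{} = 0
G(4) = mex{} = 0
G(5) = mex{0} = 1
G(6) = mex{0,0} = 1
G(7) = mex{0,0} = 1
G(8) = mex{0,0} = 1
G(9) = mex{0,0} = 1
G(10) = mex{1,0,0} = 2
G(11) = mex{1,1,0} = 2
G(12) = mex{1,1,0} = 2
G(13) = mex{1,1,0} = 2
G(14) = mex{1,1,0} = 2
G(15) = mex{2,1,1} = 0
G(16) = mex{2,2,1} = 0
G(17) = mex{2,2,1} = 0
G(18) = mex{2,2,1} = 0
G(19) = mex{2,2,1} = 0
P-positions are exactly the n with G(n) = 0.

0, 1, 2, 3, 4, 15, 16, 17, 18, 19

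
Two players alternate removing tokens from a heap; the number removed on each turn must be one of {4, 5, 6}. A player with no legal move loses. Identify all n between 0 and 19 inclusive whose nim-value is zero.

n :  0  1  2  3  4  5  6  7  8  9 10 11 12 13 14 15 16 17 18 19
G :  0  0  0  0  1  1  1  1  2  2  0  0  0  0  1  1  1  1  2  2
P-positions are exactly the n with G(n) = 0.

0, 1, 2, 3, 10, 11, 12, 13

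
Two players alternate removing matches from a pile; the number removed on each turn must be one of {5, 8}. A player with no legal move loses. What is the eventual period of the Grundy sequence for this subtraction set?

13

G(0) = 0
G(1) = mex{} = 0
G(2) = mex{} = 0
G(3) = mex{} = 0
G(4) = mex{} = 0
G(5) = mex{0} = 1
G(6) = mex{0} = 1
G(7) = mex{0} = 1
G(8) = mex{0,0} = 1
G(9) = mex{0,0} = 1
G(10) = mex{1,0} = 2
G(11) = mex{1,0} = 2
G(12) = mex{1,0} = 2
G(13) = mex{1,1} = 0
G(14) = mex{1,1} = 0
G(15) = mex{2,1} = 0
G(16) = mex{2,1} = 0
G(17) = mex{2,1} = 0
G(18) = mex{0,2} = 1
G(19) = mex{0,2} = 1
G(20) = mex{0,2} = 1
G(21) = mex{0,0} = 1
G(22) = mex{0,0} = 1
G(23) = mex{1,0} = 2
G(24) = mex{1,0} = 2
G(25) = mex{1,0} = 2
G(26) = mex{1,1} = 0
G(27) = mex{1,1} = 0
G(n+13) = G(n) holds for n = 0,…,7 (a full window of length max(S) = 8), so the sequence is purely periodic with period 13.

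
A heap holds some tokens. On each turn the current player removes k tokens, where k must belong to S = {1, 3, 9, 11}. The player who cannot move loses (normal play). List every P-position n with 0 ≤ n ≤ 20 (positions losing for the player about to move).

0, 2, 4, 6, 8, 10, 12, 14, 16, 18, 20

G(0) = 0
G(1) = mex{0} = 1
G(2) = mex{1} = 0
G(3) = mex{0,0} = 1
G(4) = mex{1,1} = 0
G(5) = mex{0,0} = 1
G(6) = mex{1,1} = 0
G(7) = mex{0,0} = 1
G(8) = mex{1,1} = 0
G(9) = mex{0,0,0} = 1
G(10) = mex{1,1,1} = 0
G(11) = mex{0,0,0,0} = 1
G(12) = mex{1,1,1,1} = 0
G(13) = mex{0,0,0,0} = 1
G(14) = mex{1,1,1,1} = 0
G(15) = mex{0,0,0,0} = 1
G(16) = mex{1,1,1,1} = 0
G(17) = mex{0,0,0,0} = 1
G(18) = mex{1,1,1,1} = 0
G(19) = mex{0,0,0,0} = 1
G(20) = mex{1,1,1,1} = 0
P-positions are exactly the n with G(n) = 0.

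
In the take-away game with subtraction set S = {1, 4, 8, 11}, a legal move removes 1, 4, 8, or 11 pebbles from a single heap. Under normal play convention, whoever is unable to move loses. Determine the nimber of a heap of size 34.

G(0) = 0
G(1) = mex{0} = 1
G(2) = mex{1} = 0
G(3) = mex{0} = 1
G(4) = mex{1,0} = 2
G(5) = mex{2,1} = 0
G(6) = mex{0,0} = 1
G(7) = mex{1,1} = 0
G(8) = mex{0,2,0} = 1
G(9) = mex{1,0,1} = 2
G(10) = mex{2,1,0} = 3
G(11) = mex{3,0,1,0} = 2
G(12) = mex{2,1,2,1} = 0
G(13) = mex{0,2,0,0} = 1
G(14) = mex{1,3,1,1} = 0
G(15) = mex{0,2,0,2} = 1
G(16) = mex{1,0,1,0} = 2
G(17) = mex{2,1,2,1} = 0
G(18) = mex{0,0,3,0} = 1
G(19) = mex{1,1,2,1} = 0
G(20) = mex{0,2,0,2} = 1
G(21) = mex{1,0,1,3} = 2
G(22) = mex{2,1,0,2} = 3
G(23) = mex{3,0,1,0} = 2
G(24) = mex{2,1,2,1} = 0
G(25) = mex{0,2,0,0} = 1
G(26) = mex{1,3,1,1} = 0
G(27) = mex{0,2,0,2} = 1
G(28) = mex{1,0,1,0} = 2
G(29) = mex{2,1,2,1} = 0
G(30) = mex{0,0,3,0} = 1
G(31) = mex{1,1,2,1} = 0
G(32) = mex{0,2,0,2} = 1
G(33) = mex{1,0,1,3} = 2
G(34) = mex{2,1,0,2} = 3

3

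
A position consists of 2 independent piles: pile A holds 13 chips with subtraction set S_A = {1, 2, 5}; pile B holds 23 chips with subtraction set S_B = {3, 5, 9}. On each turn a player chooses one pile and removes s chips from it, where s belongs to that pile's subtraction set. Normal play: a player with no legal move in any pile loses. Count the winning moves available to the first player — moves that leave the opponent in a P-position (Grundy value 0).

Pile A, S = {1, 2, 5}:
G(0) = 0
G(1) = mex{0} = 1
G(2) = mex{1,0} = 2
G(3) = mex{2,1} = 0
G(4) = mex{0,2} = 1
G(5) = mex{1,0,0} = 2
G(6) = mex{2,1,1} = 0
G(7) = mex{0,2,2} = 1
G(8) = mex{1,0,0} = 2
G(9) = mex{2,1,1} = 0
G(10) = mex{0,2,2} = 1
G(11) = mex{1,0,0} = 2
G(12) = mex{2,1,1} = 0
G(13) = mex{0,2,2} = 1
G_A(13) = 1.
Pile B, S = {3, 5, 9}:
n :  0  1  2  3  4  5  6  7  8  9 10 11 12 13 14 15 16 17 18 19 20 21 22 23
G :  0  0  0  1  1  1  2  2  0  3  3  1  0  2  0  1  0  1  0  1  0  1  0  1
G_B(23) = 1.
Combined Grundy value = 1 ⊕ 1 = 0.
A winning move leaves total XOR = 0, i.e. changes one component's Grundy value g to g ⊕ X where X is the current total.
Pile A: target g' = 1⊕0 = 1, but every legal move changes the Grundy value (mex property), so 0 moves.
Pile B: target g' = 1⊕0 = 1, but every legal move changes the Grundy value (mex property), so 0 moves.

0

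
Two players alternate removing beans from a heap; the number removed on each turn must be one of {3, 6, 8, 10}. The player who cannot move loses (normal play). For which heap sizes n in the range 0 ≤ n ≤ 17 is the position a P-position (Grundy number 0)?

n :  0  1  2  3  4  5  6  7  8  9 10 11 12 13 14 15 16 17
G :  0  0  0  1  1  1  2  2  2  3  3  3  4  0  0  0  1  1
P-positions are exactly the n with G(n) = 0.

0, 1, 2, 13, 14, 15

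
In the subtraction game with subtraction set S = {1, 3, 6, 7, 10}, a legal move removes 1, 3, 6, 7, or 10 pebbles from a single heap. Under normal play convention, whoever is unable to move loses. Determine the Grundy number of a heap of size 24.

G(0) = 0
G(1) = mex{0} = 1
G(2) = mex{1} = 0
G(3) = mex{0,0} = 1
G(4) = mex{1,1} = 0
G(5) = mex{0,0} = 1
G(6) = mex{1,1,0} = 2
G(7) = mex{2,0,1,0} = 3
G(8) = mex{3,1,0,1} = 2
G(9) = mex{2,2,1,0} = 3
G(10) = mex{3,3,0,1,0} = 2
G(11) = mex{2,2,1,0,1} = 3
G(12) = mex{3,3,2,1,0} = 4
G(13) = mex{4,2,3,2,1} = 0
G(14) = mex{0,3,2,3,0} = 1
G(15) = mex{1,4,3,2,1} = 0
G(16) = mex{0,0,2,3,2} = 1
G(17) = mex{1,1,3,2,3} = 0
G(18) = mex{0,0,4,3,2} = 1
G(19) = mex{1,1,0,4,3} = 2
G(20) = mex{2,0,1,0,2} = 3
G(21) = mex{3,1,0,1,3} = 2
G(22) = mex{2,2,1,0,4} = 3
G(23) = mex{3,3,0,1,0} = 2
G(24) = mex{2,2,1,0,1} = 3

3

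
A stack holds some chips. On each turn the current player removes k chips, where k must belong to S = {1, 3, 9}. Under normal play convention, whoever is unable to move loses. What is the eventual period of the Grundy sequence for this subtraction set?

2

n :  0  1  2  3  4  5  6  7  8  9 10 11 12 13 14
G :  0  1  0  1  0  1  0  1  0  1  0  1  0  1  0
G(n+2) = G(n) holds for n = 0,…,8 (a full window of length max(S) = 9), so the sequence is purely periodic with period 2.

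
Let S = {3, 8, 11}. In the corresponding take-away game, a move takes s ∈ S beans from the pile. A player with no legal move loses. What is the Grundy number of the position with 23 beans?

1

G(0) = 0
G(1) = mex{} = 0
G(2) = mex{} = 0
G(3) = mex{0} = 1
G(4) = mex{0} = 1
G(5) = mex{0} = 1
G(6) = mex{1} = 0
G(7) = mex{1} = 0
G(8) = mex{1,0} = 2
G(9) = mex{0,0} = 1
G(10) = mex{0,0} = 1
G(11) = mex{2,1,0} = 3
G(12) = mex{1,1,0} = 2
G(13) = mex{1,1,0} = 2
G(14) = mex{3,0,1} = 2
G(15) = mex{2,0,1} = 3
G(16) = mex{2,2,1} = 0
G(17) = mex{2,1,0} = 3
G(18) = mex{3,1,0} = 2
G(19) = mex{0,3,2} = 1
G(20) = mex{3,2,1} = 0
G(21) = mex{2,2,1} = 0
G(22) = mex{1,2,3} = 0
G(23) = mex{0,3,2} = 1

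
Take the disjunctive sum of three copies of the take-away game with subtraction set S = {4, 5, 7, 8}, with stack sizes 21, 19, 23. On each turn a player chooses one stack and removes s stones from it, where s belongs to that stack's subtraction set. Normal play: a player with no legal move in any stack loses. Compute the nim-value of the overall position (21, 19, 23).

1

All stacks use S = {4, 5, 7, 8}:
G(0) = 0
G(1) = mex{} = 0
G(2) = mex{} = 0
G(3) = mex{} = 0
G(4) = mex{0} = 1
G(5) = mex{0,0} = 1
G(6) = mex{0,0} = 1
G(7) = mex{0,0,0} = 1
G(8) = mex{1,0,0,0} = 2
G(9) = mex{1,1,0,0} = 2
G(10) = mex{1,1,0,0} = 2
G(11) = mex{1,1,1,0} = 2
G(12) = mex{2,1,1,1} = 0
G(13) = mex{2,2,1,1} = 0
G(14) = mex{2,2,1,1} = 0
G(15) = mex{2,2,2,1} = 0
G(16) = mex{0,2,2,2} = 1
G(17) = mex{0,0,2,2} = 1
G(18) = mex{0,0,2,2} = 1
G(19) = mex{0,0,0,2} = 1
G(20) = mex{1,0,0,0} = 2
G(21) = mex{1,1,0,0} = 2
G(22) = mex{1,1,0,0} = 2
G(23) = mex{1,1,1,0} = 2
Stack A: G(21) = 2.
Stack B: G(19) = 1.
Stack C: G(23) = 2.
Combined Grundy value = 2 ⊕ 1 ⊕ 2 = 1.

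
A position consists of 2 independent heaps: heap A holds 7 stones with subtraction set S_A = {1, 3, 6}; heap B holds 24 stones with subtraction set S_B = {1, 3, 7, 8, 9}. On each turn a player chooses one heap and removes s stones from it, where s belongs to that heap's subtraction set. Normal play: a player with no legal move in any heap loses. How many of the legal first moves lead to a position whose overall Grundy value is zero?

Heap A, S = {1, 3, 6}:
G(0) = 0
G(1) = mex{0} = 1
G(2) = mex{1} = 0
G(3) = mex{0,0} = 1
G(4) = mex{1,1} = 0
G(5) = mex{0,0} = 1
G(6) = mex{1,1,0} = 2
G(7) = mex{2,0,1} = 3
G_A(7) = 3.
Heap B, S = {1, 3, 7, 8, 9}:
G(0) = 0
G(1) = mex{0} = 1
G(2) = mex{1} = 0
G(3) = mex{0,0} = 1
G(4) = mex{1,1} = 0
G(5) = mex{0,0} = 1
G(6) = mex{1,1} = 0
G(7) = mex{0,0,0} = 1
G(8) = mex{1,1,1,0} = 2
G(9) = mex{2,0,0,1,0} = 3
G(10) = mex{3,1,1,0,1} = 2
G(11) = mex{2,2,0,1,0} = 3
G(12) = mex{3,3,1,0,1} = 2
G(13) = mex{2,2,0,1,0} = 3
G(14) = mex{3,3,1,0,1} = 2
G(15) = mex{2,2,2,1,0} = 3
G(16) = mex{3,3,3,2,1} = 0
G(17) = mex{0,2,2,3,2} = 1
G(18) = mex{1,3,3,2,3} = 0
G(19) = mex{0,0,2,3,2} = 1
G(20) = mex{1,1,3,2,3} = 0
G(21) = mex{0,0,2,3,2} = 1
G(22) = mex{1,1,3,2,3} = 0
G(23) = mex{0,0,0,3,2} = 1
G(24) = mex{1,1,1,0,3} = 2
G_B(24) = 2.
Combined Grundy value = 3 ⊕ 2 = 1.
A winning move leaves total XOR = 0, i.e. changes one component's Grundy value g to g ⊕ X where X is the current total.
Heap A: need g' = 3⊕1 = 2. Options: 7−1→G=2, 7−3→G=0, 7−6→G=1. Hits: 1.
Heap B: need g' = 2⊕1 = 3. Options: 24−1→G=1, 24−3→G=1, 24−7→G=1, 24−8→G=0, 24−9→G=3. Hits: 1.

2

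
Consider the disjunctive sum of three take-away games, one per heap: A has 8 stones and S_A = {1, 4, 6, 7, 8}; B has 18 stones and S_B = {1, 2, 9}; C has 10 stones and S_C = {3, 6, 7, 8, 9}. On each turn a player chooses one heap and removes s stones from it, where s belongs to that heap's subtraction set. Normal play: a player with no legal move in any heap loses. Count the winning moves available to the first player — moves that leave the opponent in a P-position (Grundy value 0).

Heap A, S = {1, 4, 6, 7, 8}:
G(0) = 0
G(1) = mex{0} = 1
G(2) = mex{1} = 0
G(3) = mex{0} = 1
G(4) = mex{1,0} = 2
G(5) = mex{2,1} = 0
G(6) = mex{0,0,0} = 1
G(7) = mex{1,1,1,0} = 2
G(8) = mex{2,2,0,1,0} = 3
G_A(8) = 3.
Heap B, S = {1, 2, 9}:
n :  0  1  2  3  4  5  6  7  8  9 10 11 12 13 14 15 16 17 18
G :  0  1  2  0  1  2  0  1  2  3  0  1  2  0  1  2  0  1  2
G_B(18) = 2.
Heap C, S = {3, 6, 7, 8, 9}:
n :  0  1  2  3  4  5  6  7  8  9 10
G :  0  0  0  1  1  1  2  2  2  3  3
G_C(10) = 3.
Combined Grundy value = 3 ⊕ 2 ⊕ 3 = 2.
A winning move leaves total XOR = 0, i.e. changes one component's Grundy value g to g ⊕ X where X is the current total.
Heap A: need g' = 3⊕2 = 1. Options: 8−1→G=2, 8−4→G=2, 8−6→G=0, 8−7→G=1, 8−8→G=0. Hits: 1.
Heap B: need g' = 2⊕2 = 0. Options: 18−1→G=1, 18−2→G=0, 18−9→G=3. Hits: 1.
Heap C: need g' = 3⊕2 = 1. Options: 10−3→G=2, 10−6→G=1, 10−7→G=1, 10−8→G=0, 10−9→G=0. Hits: 2.

4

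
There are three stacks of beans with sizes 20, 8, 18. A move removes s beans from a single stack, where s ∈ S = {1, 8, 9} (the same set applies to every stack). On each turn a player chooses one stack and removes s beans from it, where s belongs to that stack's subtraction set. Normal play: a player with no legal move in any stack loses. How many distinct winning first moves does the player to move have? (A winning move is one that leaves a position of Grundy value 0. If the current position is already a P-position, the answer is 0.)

3

All stacks use S = {1, 8, 9}:
n :  0  1  2  3  4  5  6  7  8  9 10 11 12 13 14 15 16 17 18 19 20
G :  0  1  0  1  0  1  0  1  2  3  2  3  2  3  2  3  0  1  0  1  0
Stack A: G(20) = 0.
Stack B: G(8) = 2.
Stack C: G(18) = 0.
Combined Grundy value = 0 ⊕ 2 ⊕ 0 = 2.
A winning move leaves total XOR = 0, i.e. changes one component's Grundy value g to g ⊕ X where X is the current total.
Stack A: need g' = 0⊕2 = 2. Options: 20−1→G=1, 20−8→G=2, 20−9→G=3. Hits: 1.
Stack B: need g' = 2⊕2 = 0. Options: 8−1→G=1, 8−8→G=0. Hits: 1.
Stack C: need g' = 0⊕2 = 2. Options: 18−1→G=1, 18−8→G=2, 18−9→G=3. Hits: 1.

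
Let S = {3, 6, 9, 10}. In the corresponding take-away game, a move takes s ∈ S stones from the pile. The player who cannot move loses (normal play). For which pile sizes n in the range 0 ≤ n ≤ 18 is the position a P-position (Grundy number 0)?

n :  0  1  2  3  4  5  6  7  8  9 10 11 12 13 14 15 16 17 18
G :  0  0  0  1  1  1  2  2  2  3  3  3  4  0  0  0  1  1  1
P-positions are exactly the n with G(n) = 0.

0, 1, 2, 13, 14, 15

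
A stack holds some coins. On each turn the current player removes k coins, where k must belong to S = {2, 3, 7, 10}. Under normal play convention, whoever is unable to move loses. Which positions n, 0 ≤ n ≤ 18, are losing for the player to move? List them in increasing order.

G(0) = 0
G(1) = mex{} = 0
G(2) = mex{0} = 1
G(3) = mex{0,0} = 1
G(4) = mex{1,0} = 2
G(5) = mex{1,1} = 0
G(6) = mex{2,1} = 0
G(7) = mex{0,2,0} = 1
G(8) = mex{0,0,0} = 1
G(9) = mex{1,0,1} = 2
G(10) = mex{1,1,1,0} = 2
G(11) = mex{2,1,2,0} = 3
G(12) = mex{2,2,0,1} = 3
G(13) = mex{3,2,0,1} = 4
G(14) = mex{3,3,1,2} = 0
G(15) = mex{4,3,1,0} = 2
G(16) = mex{0,4,2,0} = 1
G(17) = mex{2,0,2,1} = 3
G(18) = mex{1,2,3,1} = 0
P-positions are exactly the n with G(n) = 0.

0, 1, 5, 6, 14, 18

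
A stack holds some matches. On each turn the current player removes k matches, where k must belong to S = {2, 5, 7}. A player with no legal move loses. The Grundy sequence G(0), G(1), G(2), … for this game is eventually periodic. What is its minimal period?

22

n :  0  1  2  3  4  5  6  7  8  9 10 11 12 13 14 15 16 17 18 19 20 21 22 23 24 25 26 27 28 29 30 31 32 33 34 35 36 37 38 39 40 41 42 43 44 45
G :  0  0  1  1  0  2  1  3  2  2  0  3  1  0  0  1  1  2  2  3  3  2  0  0  1  1  0  2  1  3  2  2  0  3  1  0  0  1  1  2  2  3  3  2  0  0
G(n+22) = G(n) holds for n = 0,…,6 (a full window of length max(S) = 7), so the sequence is purely periodic with period 22.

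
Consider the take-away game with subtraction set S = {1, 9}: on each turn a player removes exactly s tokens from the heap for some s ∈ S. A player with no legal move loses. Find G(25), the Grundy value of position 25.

1

n :  0  1  2  3  4  5  6  7  8  9 10 11 12 13 14 15 16 17 18 19 20 21 22 23 24 25
G :  0  1  0  1  0  1  0  1  0  1  0  1  0  1  0  1  0  1  0  1  0  1  0  1  0  1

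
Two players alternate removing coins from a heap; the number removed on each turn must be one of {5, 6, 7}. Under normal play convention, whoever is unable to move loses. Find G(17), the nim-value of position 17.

1

n :  0  1  2  3  4  5  6  7  8  9 10 11 12 13 14 15 16 17
G :  0  0  0  0  0  1  1  1  1  1  2  2  0  0  0  0  0  1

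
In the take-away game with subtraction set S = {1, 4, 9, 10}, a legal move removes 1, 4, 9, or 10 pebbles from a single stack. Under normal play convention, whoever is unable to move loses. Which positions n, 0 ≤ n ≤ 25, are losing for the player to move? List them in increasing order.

G(0) = 0
G(1) = mex{0} = 1
G(2) = mex{1} = 0
G(3) = mex{0} = 1
G(4) = mex{1,0} = 2
G(5) = mex{2,1} = 0
G(6) = mex{0,0} = 1
G(7) = mex{1,1} = 0
G(8) = mex{0,2} = 1
G(9) = mex{1,0,0} = 2
G(10) = mex{2,1,1,0} = 3
G(11) = mex{3,0,0,1} = 2
G(12) = mex{2,1,1,0} = 3
G(13) = mex{3,2,2,1} = 0
G(14) = mex{0,3,0,2} = 1
G(15) = mex{1,2,1,0} = 3
G(16) = mex{3,3,0,1} = 2
G(17) = mex{2,0,1,0} = 3
G(18) = mex{3,1,2,1} = 0
G(19) = mex{0,3,3,2} = 1
G(20) = mex{1,2,2,3} = 0
G(21) = mex{0,3,3,2} = 1
G(22) = mex{1,0,0,3} = 2
G(23) = mex{2,1,1,0} = 3
G(24) = mex{3,0,3,1} = 2
G(25) = mex{2,1,2,3} = 0
P-positions are exactly the n with G(n) = 0.

0, 2, 5, 7, 13, 18, 20, 25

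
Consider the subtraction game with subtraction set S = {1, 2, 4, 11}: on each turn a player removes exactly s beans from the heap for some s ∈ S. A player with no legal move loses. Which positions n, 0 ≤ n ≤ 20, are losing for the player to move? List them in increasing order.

G(0) = 0
G(1) = mex{0} = 1
G(2) = mex{1,0} = 2
G(3) = mex{2,1} = 0
G(4) = mex{0,2,0} = 1
G(5) = mex{1,0,1} = 2
G(6) = mex{2,1,2} = 0
G(7) = mex{0,2,0} = 1
G(8) = mex{1,0,1} = 2
G(9) = mex{2,1,2} = 0
G(10) = mex{0,2,0} = 1
G(11) = mex{1,0,1,0} = 2
G(12) = mex{2,1,2,1} = 0
G(13) = mex{0,2,0,2} = 1
G(14) = mex{1,0,1,0} = 2
G(15) = mex{2,1,2,1} = 0
G(16) = mex{0,2,0,2} = 1
G(17) = mex{1,0,1,0} = 2
G(18) = mex{2,1,2,1} = 0
G(19) = mex{0,2,0,2} = 1
G(20) = mex{1,0,1,0} = 2
P-positions are exactly the n with G(n) = 0.

0, 3, 6, 9, 12, 15, 18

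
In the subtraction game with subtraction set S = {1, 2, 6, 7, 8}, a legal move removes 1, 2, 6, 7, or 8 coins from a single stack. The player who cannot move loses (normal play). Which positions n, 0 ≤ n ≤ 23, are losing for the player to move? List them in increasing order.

0, 3, 12, 15

n :  0  1  2  3  4  5  6  7  8  9 10 11 12 13 14 15 16 17 18 19 20 21 22 23
G :  0  1  2  0  1  2  3  4  5  3  4  5  0  1  2  0  1  2  3  4  5  3  4  5
P-positions are exactly the n with G(n) = 0.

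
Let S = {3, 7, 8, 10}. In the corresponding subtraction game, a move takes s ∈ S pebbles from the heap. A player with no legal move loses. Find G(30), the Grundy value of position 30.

n :  0  1  2  3  4  5  6  7  8  9 10 11 12 13 14 15 16 17 18 19 20 21 22 23 24 25 26 27 28 29 30
G :  0  0  0  1  1  1  0  2  2  1  3  3  2  2  4  0  3  0  1  0  1  0  1  4  1  2  2  2  3  3  0

0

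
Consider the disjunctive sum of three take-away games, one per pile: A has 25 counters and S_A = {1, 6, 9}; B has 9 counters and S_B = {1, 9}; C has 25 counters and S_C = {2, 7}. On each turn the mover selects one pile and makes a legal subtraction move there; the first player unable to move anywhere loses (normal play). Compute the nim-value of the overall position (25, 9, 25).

1

Pile A, S = {1, 6, 9}:
n :  0  1  2  3  4  5  6  7  8  9 10 11 12 13 14 15 16 17 18 19 20 21 22 23 24 25
G :  0  1  0  1  0  1  2  0  1  2  3  2  0  1  0  1  2  0  1  0  1  2  0  1  0  1
G_A(25) = 1.
Pile B, S = {1, 9}:
G(0) = 0
G(1) = mex{0} = 1
G(2) = mex{1} = 0
G(3) = mex{0} = 1
G(4) = mex{1} = 0
G(5) = mex{0} = 1
G(6) = mex{1} = 0
G(7) = mex{0} = 1
G(8) = mex{1} = 0
G(9) = mex{0,0} = 1
G_B(9) = 1.
Pile C, S = {2, 7}:
G(0) = 0
G(1) = mex{} = 0
G(2) = mex{0} = 1
G(3) = mex{0} = 1
G(4) = mex{1} = 0
G(5) = mex{1} = 0
G(6) = mex{0} = 1
G(7) = mex{0,0} = 1
G(8) = mex{1,0} = 2
G(9) = mex{1,1} = 0
G(10) = mex{2,1} = 0
G(11) = mex{0,0} = 1
G(12) = mex{0,0} = 1
G(13) = mex{1,1} = 0
G(14) = mex{1,1} = 0
G(15) = mex{0,2} = 1
G(16) = mex{0,0} = 1
G(17) = mex{1,0} = 2
G(18) = mex{1,1} = 0
G(19) = mex{2,1} = 0
G(20) = mex{0,0} = 1
G(21) = mex{0,0} = 1
G(22) = mex{1,1} = 0
G(23) = mex{1,1} = 0
G(24) = mex{0,2} = 1
G(25) = mex{0,0} = 1
G_C(25) = 1.
Combined Grundy value = 1 ⊕ 1 ⊕ 1 = 1.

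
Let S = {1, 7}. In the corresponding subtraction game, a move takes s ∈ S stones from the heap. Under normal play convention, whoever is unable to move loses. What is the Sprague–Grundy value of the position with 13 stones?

1

n :  0  1  2  3  4  5  6  7  8  9 10 11 12 13
G :  0  1  0  1  0  1  0  1  0  1  0  1  0  1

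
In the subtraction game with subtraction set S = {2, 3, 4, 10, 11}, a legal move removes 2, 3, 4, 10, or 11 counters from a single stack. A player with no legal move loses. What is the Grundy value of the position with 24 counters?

G(0) = 0
G(1) = mex{} = 0
G(2) = mex{0} = 1
G(3) = mex{0,0} = 1
G(4) = mex{1,0,0} = 2
G(5) = mex{1,1,0} = 2
G(6) = mex{2,1,1} = 0
G(7) = mex{2,2,1} = 0
G(8) = mex{0,2,2} = 1
G(9) = mex{0,0,2} = 1
G(10) = mex{1,0,0,0} = 2
G(11) = mex{1,1,0,0,0} = 2
G(12) = mex{2,1,1,1,0} = 3
G(13) = mex{2,2,1,1,1} = 0
G(14) = mex{3,2,2,2,1} = 0
G(15) = mex{0,3,2,2,2} = 1
G(16) = mex{0,0,3,0,2} = 1
G(17) = mex{1,0,0,0,0} = 2
G(18) = mex{1,1,0,1,0} = 2
G(19) = mex{2,1,1,1,1} = 0
G(20) = mex{2,2,1,2,1} = 0
G(21) = mex{0,2,2,2,2} = 1
G(22) = mex{0,0,2,3,2} = 1
G(23) = mex{1,0,0,0,3} = 2
G(24) = mex{1,1,0,0,0} = 2

2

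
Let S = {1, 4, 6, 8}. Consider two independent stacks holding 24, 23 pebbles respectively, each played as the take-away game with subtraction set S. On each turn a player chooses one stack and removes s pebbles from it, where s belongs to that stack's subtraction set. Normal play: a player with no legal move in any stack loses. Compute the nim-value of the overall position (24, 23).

2

All stacks use S = {1, 4, 6, 8}:
n :  0  1  2  3  4  5  6  7  8  9 10 11 12 13 14 15 16 17 18 19 20 21 22 23 24
G :  0  1  0  1  2  0  1  0  1  2  3  2  0  1  0  1  2  0  1  0  1  2  3  2  0
Stack A: G(24) = 0.
Stack B: G(23) = 2.
Combined Grundy value = 0 ⊕ 2 = 2.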